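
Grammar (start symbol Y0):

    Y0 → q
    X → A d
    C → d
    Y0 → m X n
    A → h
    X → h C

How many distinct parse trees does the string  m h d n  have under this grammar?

2

Parse trees for m h d n:
  [Y0 m [X [A h] d] n]
  [Y0 m [X h [C d]] n]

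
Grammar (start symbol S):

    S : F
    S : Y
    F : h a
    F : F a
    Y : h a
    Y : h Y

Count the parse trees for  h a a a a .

Parse trees for h a a a a:
  [S [F [F [F [F h a] a] a] a]]

1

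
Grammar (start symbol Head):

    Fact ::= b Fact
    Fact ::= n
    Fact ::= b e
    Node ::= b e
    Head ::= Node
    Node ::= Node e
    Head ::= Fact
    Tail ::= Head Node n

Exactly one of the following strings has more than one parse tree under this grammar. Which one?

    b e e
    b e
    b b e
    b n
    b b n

b e e: 1 tree
b e: 2 trees
b b e: 1 tree
b n: 1 tree
b b n: 1 tree

b e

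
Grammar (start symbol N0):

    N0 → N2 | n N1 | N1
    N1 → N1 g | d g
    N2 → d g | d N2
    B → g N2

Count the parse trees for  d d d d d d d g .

Parse trees for d d d d d d d g:
  [N0 [N2 d [N2 d [N2 d [N2 d [N2 d [N2 d [N2 d g]]]]]]]]

1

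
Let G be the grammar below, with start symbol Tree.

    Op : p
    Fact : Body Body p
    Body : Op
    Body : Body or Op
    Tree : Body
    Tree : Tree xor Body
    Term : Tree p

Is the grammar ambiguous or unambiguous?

(Term, Fact are unreachable from Tree, so their rules don't affect L(Tree).) Tree → Tree xor Body | Body  ;  Body → Body or Op | Op  — a left-associative chain with Op at the bottom. Each string factors uniquely by precedence.

Unambiguous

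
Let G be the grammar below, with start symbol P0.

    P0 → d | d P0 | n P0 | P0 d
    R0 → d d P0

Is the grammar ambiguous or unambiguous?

Ambiguous

Witness: d d

Derivation 1: P0 ⇒ d P0 ⇒ d d
Derivation 2: P0 ⇒ P0 d ⇒ d d

Two distinct leftmost derivations for the same string.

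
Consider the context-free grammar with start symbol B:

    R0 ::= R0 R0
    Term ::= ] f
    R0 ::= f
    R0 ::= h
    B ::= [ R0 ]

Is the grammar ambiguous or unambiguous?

Ambiguous

Witness: [ f f f ]

Derivation 1: B ⇒ [ R0 ] ⇒ [ R0 R0 ] ⇒ [ R0 R0 R0 ] ⇒ [ f R0 R0 ] ⇒ [ f f R0 ] ⇒ [ f f f ]
Derivation 2: B ⇒ [ R0 ] ⇒ [ R0 R0 ] ⇒ [ f R0 ] ⇒ [ f R0 R0 ] ⇒ [ f f R0 ] ⇒ [ f f f ]

Two distinct leftmost derivations for the same string.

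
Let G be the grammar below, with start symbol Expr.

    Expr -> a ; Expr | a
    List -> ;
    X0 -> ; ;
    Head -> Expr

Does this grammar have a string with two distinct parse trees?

Unambiguous

(List, X0, Head are unreachable from Expr, so their rules don't affect L(Expr).) Right-recursive list with a separator: after each atom, whether the separator follows determines the rule. One parse per string.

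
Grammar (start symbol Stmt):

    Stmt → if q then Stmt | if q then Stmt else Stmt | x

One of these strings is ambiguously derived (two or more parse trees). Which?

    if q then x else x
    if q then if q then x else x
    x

if q then x else x: 1 tree
if q then if q then x else x: 2 trees
x: 1 tree

if q then if q then x else x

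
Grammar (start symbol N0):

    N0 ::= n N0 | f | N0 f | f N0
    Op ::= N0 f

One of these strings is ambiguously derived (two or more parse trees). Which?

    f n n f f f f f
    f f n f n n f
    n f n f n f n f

f n n f f f f f: 99 trees
f f n f n n f: 1 tree
n f n f n f n f: 1 tree

f n n f f f f f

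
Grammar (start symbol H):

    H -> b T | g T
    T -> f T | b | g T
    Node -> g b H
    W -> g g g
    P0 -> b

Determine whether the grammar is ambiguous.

Unambiguous

(Node, W, P0 are unreachable from H, so their rules don't affect L(H).) Restricted to the reachable nonterminals, every rule has the form A → t or A → t B, and no two rules for the same A share a first terminal. The grammar encodes a DFA — one run per string.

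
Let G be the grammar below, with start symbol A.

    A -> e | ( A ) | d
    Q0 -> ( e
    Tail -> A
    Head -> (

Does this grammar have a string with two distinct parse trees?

Only A is reachable from A; ignoring the rest: L(A) is { openⁿ atom closeⁿ : n ≥ 0 }. The bracket depth fixes n, and the derivation is forced at every step.

Unambiguous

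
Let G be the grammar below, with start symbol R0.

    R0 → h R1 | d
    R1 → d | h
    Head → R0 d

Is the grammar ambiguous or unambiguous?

Unambiguous

Only R0, R1 are reachable from R0; ignoring the rest: Restricted to the reachable nonterminals, every rule has the form A → t or A → t B, and no two rules for the same A share a first terminal. The grammar encodes a DFA — one run per string.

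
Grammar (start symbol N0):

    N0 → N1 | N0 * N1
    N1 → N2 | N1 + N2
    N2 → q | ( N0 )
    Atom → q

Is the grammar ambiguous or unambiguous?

(Atom is unreachable from N0, so its rules don't affect L(N0).) N0 → N0 * N1 | N1  ;  N1 → N1 + N2 | N2  — a left-associative chain with N2 at the bottom. Each string factors uniquely by precedence.

Unambiguous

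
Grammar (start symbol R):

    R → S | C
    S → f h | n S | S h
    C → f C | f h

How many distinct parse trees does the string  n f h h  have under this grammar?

Parse trees for n f h h:
  [R [S n [S [S f h] h]]]
  [R [S [S n [S f h]] h]]

2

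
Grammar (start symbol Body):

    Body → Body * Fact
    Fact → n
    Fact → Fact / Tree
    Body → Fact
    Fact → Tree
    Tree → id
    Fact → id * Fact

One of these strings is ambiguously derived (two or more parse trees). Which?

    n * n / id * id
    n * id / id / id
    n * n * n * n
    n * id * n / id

n * n / id * id: 1 tree
n * id / id / id: 1 tree
n * n * n * n: 1 tree
n * id * n / id: 3 trees

n * id * n / id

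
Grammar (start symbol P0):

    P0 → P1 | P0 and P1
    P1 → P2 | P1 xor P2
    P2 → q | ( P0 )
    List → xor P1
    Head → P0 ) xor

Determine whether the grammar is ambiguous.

Unambiguous

(List, Head are unreachable from P0, so their rules don't affect L(P0).) P0 → P0 and P1 | P1  ;  P1 → P1 xor P2 | P2  — a left-associative chain with P2 at the bottom. Each string factors uniquely by precedence.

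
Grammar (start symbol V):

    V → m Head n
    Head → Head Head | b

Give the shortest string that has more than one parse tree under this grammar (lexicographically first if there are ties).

length 3: no string has ≥2 trees
length 4: no string has ≥2 trees
length 5: m b b b n has 2 parse trees

Two derivations of m b b b n:
  V ⇒ m Head n ⇒ m Head Head n ⇒ m Head Head Head n ⇒ m b Head Head n ⇒ m b b Head n ⇒ m b b b n
  V ⇒ m Head n ⇒ m Head Head n ⇒ m b Head n ⇒ m b Head Head n ⇒ m b b Head n ⇒ m b b b n

m b b b n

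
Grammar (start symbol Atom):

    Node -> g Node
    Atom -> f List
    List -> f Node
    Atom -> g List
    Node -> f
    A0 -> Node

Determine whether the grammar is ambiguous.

Unambiguous

(A0 is unreachable from Atom, so its rules don't affect L(Atom).) Restricted to the reachable nonterminals, every rule has the form A → t or A → t B, and no two rules for the same A share a first terminal. The grammar encodes a DFA — one run per string.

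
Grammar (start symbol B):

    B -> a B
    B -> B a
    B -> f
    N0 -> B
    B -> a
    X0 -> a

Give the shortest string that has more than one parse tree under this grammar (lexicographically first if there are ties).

a a

length 1: no string has ≥2 trees
length 2: a a has 2 parse trees

Two derivations of a a:
  B ⇒ a B ⇒ a a
  B ⇒ B a ⇒ a a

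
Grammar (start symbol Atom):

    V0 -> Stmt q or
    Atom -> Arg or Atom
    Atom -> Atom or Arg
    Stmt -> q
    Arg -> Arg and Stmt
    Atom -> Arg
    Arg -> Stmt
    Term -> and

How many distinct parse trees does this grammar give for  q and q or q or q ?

Parse trees for q and q or q or q:
  [Atom [Arg [Arg [Stmt q]] and [Stmt q]] or [Atom [Arg [Stmt q]] or [Atom [Arg [Stmt q]]]]]
  [Atom [Arg [Arg [Stmt q]] and [Stmt q]] or [Atom [Atom [Arg [Stmt q]]] or [Arg [Stmt q]]]]
  [Atom [Atom [Arg [Arg [Stmt q]] and [Stmt q]] or [Atom [Arg [Stmt q]]]] or [Arg [Stmt q]]]
  [Atom [Atom [Atom [Arg [Arg [Stmt q]] and [Stmt q]]] or [Arg [Stmt q]]] or [Arg [Stmt q]]]

4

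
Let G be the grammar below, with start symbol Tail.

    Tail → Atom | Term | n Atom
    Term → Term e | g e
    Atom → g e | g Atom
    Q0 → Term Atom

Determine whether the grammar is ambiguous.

Witness: g e

Derivation 1: Tail ⇒ Atom ⇒ g e
Derivation 2: Tail ⇒ Term ⇒ g e

Two distinct leftmost derivations for the same string.

Ambiguous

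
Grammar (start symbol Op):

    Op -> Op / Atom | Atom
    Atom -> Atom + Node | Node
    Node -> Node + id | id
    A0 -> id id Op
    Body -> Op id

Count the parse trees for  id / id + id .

Parse trees for id / id + id:
  [Op [Op [Atom [Node id]]] / [Atom [Atom [Node id]] + [Node id]]]
  [Op [Op [Atom [Node id]]] / [Atom [Node [Node id] + id]]]

2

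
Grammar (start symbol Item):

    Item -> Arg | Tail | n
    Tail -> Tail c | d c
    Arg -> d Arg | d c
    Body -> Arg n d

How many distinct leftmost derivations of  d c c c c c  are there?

Parse trees for d c c c c c:
  [Item [Tail [Tail [Tail [Tail [Tail d c] c] c] c] c]]

1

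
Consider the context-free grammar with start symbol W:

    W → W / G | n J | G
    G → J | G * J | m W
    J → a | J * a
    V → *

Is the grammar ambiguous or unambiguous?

Ambiguous

Witness: a * a

Derivation 1: W ⇒ G ⇒ J ⇒ J * a ⇒ a * a
Derivation 2: W ⇒ G ⇒ G * J ⇒ J * J ⇒ a * J ⇒ a * a

Two distinct leftmost derivations for the same string.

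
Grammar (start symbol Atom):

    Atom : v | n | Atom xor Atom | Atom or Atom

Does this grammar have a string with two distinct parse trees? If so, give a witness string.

Ambiguous

Witness: n or n or n

Derivation 1: Atom ⇒ Atom or Atom ⇒ n or Atom ⇒ n or Atom or Atom ⇒ n or n or Atom ⇒ n or n or n
Derivation 2: Atom ⇒ Atom or Atom ⇒ Atom or Atom or Atom ⇒ n or Atom or Atom ⇒ n or n or Atom ⇒ n or n or n

Two distinct leftmost derivations for the same string.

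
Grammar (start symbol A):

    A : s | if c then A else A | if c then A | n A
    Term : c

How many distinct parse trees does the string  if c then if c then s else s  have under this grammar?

2

Parse trees for if c then if c then s else s:
  [A if c then [A if c then [A s]] else [A s]]
  [A if c then [A if c then [A s] else [A s]]]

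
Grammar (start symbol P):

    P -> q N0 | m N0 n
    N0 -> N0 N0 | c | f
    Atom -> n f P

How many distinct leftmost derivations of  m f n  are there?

Parse trees for m f n:
  [P m [N0 f] n]

1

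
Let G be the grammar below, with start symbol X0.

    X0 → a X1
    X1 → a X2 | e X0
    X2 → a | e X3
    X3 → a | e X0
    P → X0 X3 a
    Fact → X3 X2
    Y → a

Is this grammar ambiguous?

Unambiguous

(P, Fact, Y are unreachable from X0, so their rules don't affect L(X0).) Each reachable nonterminal has at most one production per leading terminal, and all productions are right-linear; the derivation is determined token-by-token.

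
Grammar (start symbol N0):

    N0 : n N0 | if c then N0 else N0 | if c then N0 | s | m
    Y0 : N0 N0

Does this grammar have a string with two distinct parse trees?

Ambiguous

Witness: if c then if c then m else m

Derivation 1: N0 ⇒ if c then N0 else N0 ⇒ if c then if c then N0 else N0 ⇒ if c then if c then m else N0 ⇒ if c then if c then m else m
Derivation 2: N0 ⇒ if c then N0 ⇒ if c then if c then N0 else N0 ⇒ if c then if c then m else N0 ⇒ if c then if c then m else m

Two distinct leftmost derivations for the same string.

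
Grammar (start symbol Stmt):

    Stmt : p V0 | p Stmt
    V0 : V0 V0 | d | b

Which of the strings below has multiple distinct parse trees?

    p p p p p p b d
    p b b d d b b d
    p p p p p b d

p b b d d b b d

p p p p p p b d: 1 tree
p b b d d b b d: 132 trees
p p p p p b d: 1 tree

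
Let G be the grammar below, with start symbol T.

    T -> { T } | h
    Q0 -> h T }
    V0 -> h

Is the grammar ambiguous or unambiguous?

Only T is reachable from T; ignoring the rest: Each string is a nest of matched brackets around a single atom. An opening bracket forces the recursive rule; an atom forces the base rule.

Unambiguous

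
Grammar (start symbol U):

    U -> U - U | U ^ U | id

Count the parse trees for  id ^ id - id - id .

5

Parse trees for id ^ id - id - id:
  [U [U [U id] ^ [U id]] - [U [U id] - [U id]]]
  [U [U [U [U id] ^ [U id]] - [U id]] - [U id]]
  [U [U [U id] ^ [U [U id] - [U id]]] - [U id]]
  [U [U id] ^ [U [U id] - [U [U id] - [U id]]]]
  [U [U id] ^ [U [U [U id] - [U id]] - [U id]]]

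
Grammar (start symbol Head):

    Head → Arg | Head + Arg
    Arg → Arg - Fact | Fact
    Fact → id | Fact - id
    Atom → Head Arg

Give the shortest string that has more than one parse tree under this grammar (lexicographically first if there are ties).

id - id

length 1: no string has ≥2 trees
length 3: id - id has 2 parse trees

Two derivations of id - id:
  Head ⇒ Arg ⇒ Arg - Fact ⇒ Fact - Fact ⇒ id - Fact ⇒ id - id
  Head ⇒ Arg ⇒ Fact ⇒ Fact - id ⇒ id - id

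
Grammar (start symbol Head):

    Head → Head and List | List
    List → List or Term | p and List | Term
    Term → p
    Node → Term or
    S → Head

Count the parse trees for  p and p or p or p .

Parse trees for p and p or p or p:
  [Head [Head [List [Term p]]] and [List [List [List [Term p]] or [Term p]] or [Term p]]]
  [Head [List [List [List p and [List [Term p]]] or [Term p]] or [Term p]]]
  [Head [List [List p and [List [List [Term p]] or [Term p]]] or [Term p]]]
  [Head [List p and [List [List [List [Term p]] or [Term p]] or [Term p]]]]

4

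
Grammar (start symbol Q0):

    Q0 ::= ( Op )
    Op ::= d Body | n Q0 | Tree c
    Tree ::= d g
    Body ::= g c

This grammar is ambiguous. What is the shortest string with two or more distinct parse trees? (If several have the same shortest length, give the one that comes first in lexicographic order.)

length 5: ( d g c ) has 2 parse trees

Two derivations of ( d g c ):
  Q0 ⇒ ( Op ) ⇒ ( d Body ) ⇒ ( d g c )
  Q0 ⇒ ( Op ) ⇒ ( Tree c ) ⇒ ( d g c )

( d g c )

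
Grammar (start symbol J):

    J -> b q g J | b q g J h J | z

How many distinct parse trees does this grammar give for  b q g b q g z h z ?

Parse trees for b q g b q g z h z:
  [J b q g [J b q g [J z] h [J z]]]
  [J b q g [J b q g [J z]] h [J z]]

2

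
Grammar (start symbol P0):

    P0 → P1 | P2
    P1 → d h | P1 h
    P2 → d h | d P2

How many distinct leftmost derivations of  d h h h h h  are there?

Parse trees for d h h h h h:
  [P0 [P1 [P1 [P1 [P1 [P1 d h] h] h] h] h]]

1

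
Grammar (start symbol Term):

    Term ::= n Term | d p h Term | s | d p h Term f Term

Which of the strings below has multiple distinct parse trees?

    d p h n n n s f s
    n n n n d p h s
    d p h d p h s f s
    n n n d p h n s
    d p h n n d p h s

d p h n n n s f s: 1 tree
n n n n d p h s: 1 tree
d p h d p h s f s: 2 trees
n n n d p h n s: 1 tree
d p h n n d p h s: 1 tree

d p h d p h s f s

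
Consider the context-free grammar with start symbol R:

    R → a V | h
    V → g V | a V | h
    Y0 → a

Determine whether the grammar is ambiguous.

(Y0 is unreachable from R, so its rules don't affect L(R).) Restricted to the reachable nonterminals, every rule has the form A → t or A → t B, and no two rules for the same A share a first terminal. The grammar encodes a DFA — one run per string.

Unambiguous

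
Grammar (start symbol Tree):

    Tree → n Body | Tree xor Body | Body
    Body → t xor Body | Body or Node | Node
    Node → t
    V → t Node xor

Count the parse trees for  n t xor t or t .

3

Parse trees for n t xor t or t:
  [Tree n [Body t xor [Body [Body [Node t]] or [Node t]]]]
  [Tree n [Body [Body t xor [Body [Node t]]] or [Node t]]]
  [Tree [Tree n [Body [Node t]]] xor [Body [Body [Node t]] or [Node t]]]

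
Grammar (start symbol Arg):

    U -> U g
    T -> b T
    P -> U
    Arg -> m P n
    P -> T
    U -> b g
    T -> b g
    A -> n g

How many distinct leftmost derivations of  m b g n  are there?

Parse trees for m b g n:
  [Arg m [P [U b g]] n]
  [Arg m [P [T b g]] n]

2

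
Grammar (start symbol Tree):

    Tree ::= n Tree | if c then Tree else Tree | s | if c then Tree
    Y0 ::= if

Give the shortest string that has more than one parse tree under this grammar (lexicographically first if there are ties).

length 1: no string has ≥2 trees
length 2: no string has ≥2 trees
length 3: no string has ≥2 trees
length 4: no string has ≥2 trees
length 5: no string has ≥2 trees
length 6: no string has ≥2 trees
length 7: no string has ≥2 trees
length 8: no string has ≥2 trees
length 9: if c then if c then s else s has 2 parse trees

Two derivations of if c then if c then s else s:
  Tree ⇒ if c then Tree else Tree ⇒ if c then if c then Tree else Tree ⇒ if c then if c then s else Tree ⇒ if c then if c then s else s
  Tree ⇒ if c then Tree ⇒ if c then if c then Tree else Tree ⇒ if c then if c then s else Tree ⇒ if c then if c then s else s

if c then if c then s else s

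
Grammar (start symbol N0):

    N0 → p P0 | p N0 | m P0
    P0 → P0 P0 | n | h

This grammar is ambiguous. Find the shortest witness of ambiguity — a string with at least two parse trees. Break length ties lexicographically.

length 2: no string has ≥2 trees
length 3: no string has ≥2 trees
length 4: m h h h has 2 parse trees

Two derivations of m h h h:
  N0 ⇒ m P0 ⇒ m P0 P0 ⇒ m P0 P0 P0 ⇒ m h P0 P0 ⇒ m h h P0 ⇒ m h h h
  N0 ⇒ m P0 ⇒ m P0 P0 ⇒ m h P0 ⇒ m h P0 P0 ⇒ m h h P0 ⇒ m h h h

m h h h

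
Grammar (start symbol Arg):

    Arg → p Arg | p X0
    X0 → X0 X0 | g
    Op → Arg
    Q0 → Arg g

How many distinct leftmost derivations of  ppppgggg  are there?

Parse trees for ppppgggg:
  [Arg p [Arg p [Arg p [Arg p [X0 [X0 g] [X0 [X0 g] [X0 [X0 g] [X0 g]]]]]]]]
  [Arg p [Arg p [Arg p [Arg p [X0 [X0 g] [X0 [X0 [X0 g] [X0 g]] [X0 g]]]]]]]
  [Arg p [Arg p [Arg p [Arg p [X0 [X0 [X0 g] [X0 g]] [X0 [X0 g] [X0 g]]]]]]]
  [Arg p [Arg p [Arg p [Arg p [X0 [X0 [X0 g] [X0 [X0 g] [X0 g]]] [X0 g]]]]]]
  [Arg p [Arg p [Arg p [Arg p [X0 [X0 [X0 [X0 g] [X0 g]] [X0 g]] [X0 g]]]]]]

5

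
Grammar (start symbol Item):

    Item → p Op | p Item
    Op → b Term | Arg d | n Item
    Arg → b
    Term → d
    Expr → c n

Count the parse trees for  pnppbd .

2

Parse trees for pnppbd:
  [Item p [Op n [Item p [Item p [Op b [Term d]]]]]]
  [Item p [Op n [Item p [Item p [Op [Arg b] d]]]]]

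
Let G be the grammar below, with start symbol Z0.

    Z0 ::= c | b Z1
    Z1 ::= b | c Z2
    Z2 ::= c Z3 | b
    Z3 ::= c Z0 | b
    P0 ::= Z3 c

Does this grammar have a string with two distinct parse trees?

(P0 is unreachable from Z0, so its rules don't affect L(Z0).) Restricted to the reachable nonterminals, every rule has the form A → t or A → t B, and no two rules for the same A share a first terminal. The grammar encodes a DFA — one run per string.

Unambiguous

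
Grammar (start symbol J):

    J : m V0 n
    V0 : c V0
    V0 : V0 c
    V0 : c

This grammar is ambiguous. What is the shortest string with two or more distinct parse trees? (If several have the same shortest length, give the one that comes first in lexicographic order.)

m c c n

length 3: no string has ≥2 trees
length 4: m c c n has 2 parse trees

Two derivations of m c c n:
  J ⇒ m V0 n ⇒ m c V0 n ⇒ m c c n
  J ⇒ m V0 n ⇒ m V0 c n ⇒ m c c n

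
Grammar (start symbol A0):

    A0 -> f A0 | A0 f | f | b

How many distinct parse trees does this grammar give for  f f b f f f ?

Parse trees for f f b f f f (showing first 6 of 10):
  [A0 f [A0 f [A0 [A0 [A0 [A0 b] f] f] f]]]
  [A0 f [A0 [A0 f [A0 [A0 [A0 b] f] f]] f]]
  [A0 f [A0 [A0 [A0 f [A0 [A0 b] f]] f] f]]
  [A0 f [A0 [A0 [A0 [A0 f [A0 b]] f] f] f]]
  [A0 [A0 f [A0 f [A0 [A0 [A0 b] f] f]]] f]
  [A0 [A0 f [A0 [A0 f [A0 [A0 b] f]] f]] f]

10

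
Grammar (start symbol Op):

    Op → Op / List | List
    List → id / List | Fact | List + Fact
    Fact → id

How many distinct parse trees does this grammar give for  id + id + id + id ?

Parse trees for id + id + id + id:
  [Op [List [List [List [List [Fact id]] + [Fact id]] + [Fact id]] + [Fact id]]]

1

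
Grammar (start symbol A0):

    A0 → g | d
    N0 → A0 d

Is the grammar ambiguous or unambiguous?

Only A0 is reachable from A0; ignoring the rest: Restricted to the reachable nonterminals, every rule has the form A → t or A → t B, and no two rules for the same A share a first terminal. The grammar encodes a DFA — one run per string.

Unambiguous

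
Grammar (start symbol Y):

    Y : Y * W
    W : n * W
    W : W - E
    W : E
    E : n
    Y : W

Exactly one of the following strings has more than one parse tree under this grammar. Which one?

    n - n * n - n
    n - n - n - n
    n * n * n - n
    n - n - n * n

n * n * n - n

n - n * n - n: 1 tree
n - n - n - n: 1 tree
n * n * n - n: 7 trees
n - n - n * n: 1 tree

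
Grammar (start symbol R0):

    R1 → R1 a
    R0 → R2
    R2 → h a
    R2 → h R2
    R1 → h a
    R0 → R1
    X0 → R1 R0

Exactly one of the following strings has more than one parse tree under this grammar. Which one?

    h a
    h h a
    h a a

h a: 2 trees
h h a: 1 tree
h a a: 1 tree

h a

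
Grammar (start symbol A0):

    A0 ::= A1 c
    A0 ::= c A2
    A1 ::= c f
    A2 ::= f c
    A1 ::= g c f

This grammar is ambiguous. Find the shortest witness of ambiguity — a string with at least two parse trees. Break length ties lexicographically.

length 3: c f c has 2 parse trees

Two derivations of c f c:
  A0 ⇒ A1 c ⇒ c f c
  A0 ⇒ c A2 ⇒ c f c

c f c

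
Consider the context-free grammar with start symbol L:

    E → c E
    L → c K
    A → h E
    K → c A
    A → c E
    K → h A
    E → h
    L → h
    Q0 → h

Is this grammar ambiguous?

(Q0 is unreachable from L, so its rules don't affect L(L).) Restricted to the reachable nonterminals, every rule has the form A → t or A → t B, and no two rules for the same A share a first terminal. The grammar encodes a DFA — one run per string.

Unambiguous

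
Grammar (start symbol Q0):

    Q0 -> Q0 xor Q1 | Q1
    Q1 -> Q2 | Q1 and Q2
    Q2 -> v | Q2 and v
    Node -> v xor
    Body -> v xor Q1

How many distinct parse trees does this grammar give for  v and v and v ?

4

Parse trees for v and v and v:
  [Q0 [Q1 [Q2 [Q2 [Q2 v] and v] and v]]]
  [Q0 [Q1 [Q1 [Q2 v]] and [Q2 [Q2 v] and v]]]
  [Q0 [Q1 [Q1 [Q2 [Q2 v] and v]] and [Q2 v]]]
  [Q0 [Q1 [Q1 [Q1 [Q2 v]] and [Q2 v]] and [Q2 v]]]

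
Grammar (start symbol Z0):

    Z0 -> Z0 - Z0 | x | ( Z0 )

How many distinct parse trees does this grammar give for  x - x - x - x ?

5

Parse trees for x - x - x - x:
  [Z0 [Z0 x] - [Z0 [Z0 x] - [Z0 [Z0 x] - [Z0 x]]]]
  [Z0 [Z0 x] - [Z0 [Z0 [Z0 x] - [Z0 x]] - [Z0 x]]]
  [Z0 [Z0 [Z0 x] - [Z0 x]] - [Z0 [Z0 x] - [Z0 x]]]
  [Z0 [Z0 [Z0 x] - [Z0 [Z0 x] - [Z0 x]]] - [Z0 x]]
  [Z0 [Z0 [Z0 [Z0 x] - [Z0 x]] - [Z0 x]] - [Z0 x]]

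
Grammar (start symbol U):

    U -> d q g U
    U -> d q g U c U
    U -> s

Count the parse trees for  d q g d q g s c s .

Parse trees for d q g d q g s c s:
  [U d q g [U d q g [U s] c [U s]]]
  [U d q g [U d q g [U s]] c [U s]]

2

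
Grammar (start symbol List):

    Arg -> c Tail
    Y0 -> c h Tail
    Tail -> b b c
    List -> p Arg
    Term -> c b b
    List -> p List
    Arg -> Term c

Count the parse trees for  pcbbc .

Parse trees for pcbbc:
  [List p [Arg c [Tail b b c]]]
  [List p [Arg [Term c b b] c]]

2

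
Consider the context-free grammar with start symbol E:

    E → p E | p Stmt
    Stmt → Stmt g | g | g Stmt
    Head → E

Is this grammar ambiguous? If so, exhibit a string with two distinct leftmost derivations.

Ambiguous

Witness: p g g

Derivation 1: E ⇒ p Stmt ⇒ p Stmt g ⇒ p g g
Derivation 2: E ⇒ p Stmt ⇒ p g Stmt ⇒ p g g

Two distinct leftmost derivations for the same string.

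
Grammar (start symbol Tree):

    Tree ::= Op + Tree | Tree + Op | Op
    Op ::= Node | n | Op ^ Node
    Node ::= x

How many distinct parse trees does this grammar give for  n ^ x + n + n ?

Parse trees for n ^ x + n + n:
  [Tree [Op [Op n] ^ [Node x]] + [Tree [Op n] + [Tree [Op n]]]]
  [Tree [Op [Op n] ^ [Node x]] + [Tree [Tree [Op n]] + [Op n]]]
  [Tree [Tree [Op [Op n] ^ [Node x]] + [Tree [Op n]]] + [Op n]]
  [Tree [Tree [Tree [Op [Op n] ^ [Node x]]] + [Op n]] + [Op n]]

4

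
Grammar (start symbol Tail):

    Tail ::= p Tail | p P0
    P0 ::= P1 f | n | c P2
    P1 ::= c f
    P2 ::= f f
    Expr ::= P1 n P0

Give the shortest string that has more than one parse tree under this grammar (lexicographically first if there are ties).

length 2: no string has ≥2 trees
length 3: no string has ≥2 trees
length 4: p c f f has 2 parse trees

Two derivations of p c f f:
  Tail ⇒ p P0 ⇒ p P1 f ⇒ p c f f
  Tail ⇒ p P0 ⇒ p c P2 ⇒ p c f f

p c f f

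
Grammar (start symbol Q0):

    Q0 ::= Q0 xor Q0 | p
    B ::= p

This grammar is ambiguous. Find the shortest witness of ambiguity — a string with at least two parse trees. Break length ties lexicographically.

p xor p xor p

length 1: no string has ≥2 trees
length 3: no string has ≥2 trees
length 5: p xor p xor p has 2 parse trees

Two derivations of p xor p xor p:
  Q0 ⇒ Q0 xor Q0 ⇒ Q0 xor Q0 xor Q0 ⇒ p xor Q0 xor Q0 ⇒ p xor p xor Q0 ⇒ p xor p xor p
  Q0 ⇒ Q0 xor Q0 ⇒ p xor Q0 ⇒ p xor Q0 xor Q0 ⇒ p xor p xor Q0 ⇒ p xor p xor p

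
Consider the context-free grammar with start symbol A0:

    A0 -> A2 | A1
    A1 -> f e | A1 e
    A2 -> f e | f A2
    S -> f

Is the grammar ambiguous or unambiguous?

Witness: f e

Derivation 1: A0 ⇒ A2 ⇒ f e
Derivation 2: A0 ⇒ A1 ⇒ f e

Two distinct leftmost derivations for the same string.

Ambiguous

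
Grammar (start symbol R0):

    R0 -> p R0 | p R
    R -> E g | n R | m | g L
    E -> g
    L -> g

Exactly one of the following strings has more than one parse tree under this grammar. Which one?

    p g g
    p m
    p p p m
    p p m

p g g: 2 trees
p m: 1 tree
p p p m: 1 tree
p p m: 1 tree

p g g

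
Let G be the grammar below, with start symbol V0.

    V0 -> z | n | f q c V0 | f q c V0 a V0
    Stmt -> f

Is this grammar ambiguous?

Ambiguous

Witness: f q c f q c n a n

Derivation 1: V0 ⇒ f q c V0 ⇒ f q c f q c V0 a V0 ⇒ f q c f q c n a V0 ⇒ f q c f q c n a n
Derivation 2: V0 ⇒ f q c V0 a V0 ⇒ f q c f q c V0 a V0 ⇒ f q c f q c n a V0 ⇒ f q c f q c n a n

Two distinct leftmost derivations for the same string.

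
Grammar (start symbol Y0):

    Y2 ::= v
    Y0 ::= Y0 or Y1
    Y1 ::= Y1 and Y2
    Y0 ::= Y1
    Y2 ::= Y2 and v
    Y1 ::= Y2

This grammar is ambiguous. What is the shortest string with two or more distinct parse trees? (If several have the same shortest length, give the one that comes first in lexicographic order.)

v and v

length 1: no string has ≥2 trees
length 3: v and v has 2 parse trees

Two derivations of v and v:
  Y0 ⇒ Y1 ⇒ Y1 and Y2 ⇒ Y2 and Y2 ⇒ v and Y2 ⇒ v and v
  Y0 ⇒ Y1 ⇒ Y2 ⇒ Y2 and v ⇒ v and v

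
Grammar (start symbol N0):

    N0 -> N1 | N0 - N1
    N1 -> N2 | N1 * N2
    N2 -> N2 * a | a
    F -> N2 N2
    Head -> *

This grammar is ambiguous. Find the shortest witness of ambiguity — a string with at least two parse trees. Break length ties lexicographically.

length 1: no string has ≥2 trees
length 3: a * a has 2 parse trees

Two derivations of a * a:
  N0 ⇒ N1 ⇒ N2 ⇒ N2 * a ⇒ a * a
  N0 ⇒ N1 ⇒ N1 * N2 ⇒ N2 * N2 ⇒ a * N2 ⇒ a * a

a * a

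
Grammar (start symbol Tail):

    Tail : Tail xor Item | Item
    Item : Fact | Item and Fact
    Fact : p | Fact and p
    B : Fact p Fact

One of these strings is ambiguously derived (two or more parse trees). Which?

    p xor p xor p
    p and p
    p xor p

p xor p xor p: 1 tree
p and p: 2 trees
p xor p: 1 tree

p and p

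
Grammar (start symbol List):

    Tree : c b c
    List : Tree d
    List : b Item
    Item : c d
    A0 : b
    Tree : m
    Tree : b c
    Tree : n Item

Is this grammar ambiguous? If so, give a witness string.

Witness: b c d

Derivation 1: List ⇒ Tree d ⇒ b c d
Derivation 2: List ⇒ b Item ⇒ b c d

Two distinct leftmost derivations for the same string.

Ambiguous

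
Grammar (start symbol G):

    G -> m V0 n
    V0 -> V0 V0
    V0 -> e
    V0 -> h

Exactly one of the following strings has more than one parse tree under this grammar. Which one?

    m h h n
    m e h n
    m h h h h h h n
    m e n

m h h h h h h n

m h h n: 1 tree
m e h n: 1 tree
m h h h h h h n: 42 trees
m e n: 1 tree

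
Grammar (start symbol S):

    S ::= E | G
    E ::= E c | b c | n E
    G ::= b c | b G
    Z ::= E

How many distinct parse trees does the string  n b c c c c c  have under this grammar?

Parse trees for n b c c c c c:
  [S [E [E [E [E [E n [E b c]] c] c] c] c]]
  [S [E [E [E [E n [E [E b c] c]] c] c] c]]
  [S [E [E [E n [E [E [E b c] c] c]] c] c]]
  [S [E [E n [E [E [E [E b c] c] c] c]] c]]
  [S [E n [E [E [E [E [E b c] c] c] c] c]]]

5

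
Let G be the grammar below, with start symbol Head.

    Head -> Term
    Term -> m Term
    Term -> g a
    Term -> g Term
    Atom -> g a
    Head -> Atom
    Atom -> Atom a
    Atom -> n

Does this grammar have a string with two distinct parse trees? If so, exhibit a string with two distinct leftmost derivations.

Ambiguous

Witness: g a

Derivation 1: Head ⇒ Term ⇒ g a
Derivation 2: Head ⇒ Atom ⇒ g a

Two distinct leftmost derivations for the same string.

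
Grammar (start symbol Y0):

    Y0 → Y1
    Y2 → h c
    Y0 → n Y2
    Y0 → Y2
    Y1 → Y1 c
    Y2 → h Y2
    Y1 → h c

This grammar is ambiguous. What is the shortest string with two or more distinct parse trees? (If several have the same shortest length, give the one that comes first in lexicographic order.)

length 2: h c has 2 parse trees

Two derivations of h c:
  Y0 ⇒ Y1 ⇒ h c
  Y0 ⇒ Y2 ⇒ h c

h c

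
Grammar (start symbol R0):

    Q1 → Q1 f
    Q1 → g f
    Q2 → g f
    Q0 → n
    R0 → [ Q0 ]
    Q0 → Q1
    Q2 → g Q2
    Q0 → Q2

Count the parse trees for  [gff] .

1

Parse trees for [gff]:
  [R0 [ [Q0 [Q1 [Q1 g f] f]] ]]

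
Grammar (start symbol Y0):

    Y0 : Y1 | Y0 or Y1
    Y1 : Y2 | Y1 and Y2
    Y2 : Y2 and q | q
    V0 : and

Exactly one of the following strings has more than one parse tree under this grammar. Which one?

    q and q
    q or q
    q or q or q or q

q and q: 2 trees
q or q: 1 tree
q or q or q or q: 1 tree

q and q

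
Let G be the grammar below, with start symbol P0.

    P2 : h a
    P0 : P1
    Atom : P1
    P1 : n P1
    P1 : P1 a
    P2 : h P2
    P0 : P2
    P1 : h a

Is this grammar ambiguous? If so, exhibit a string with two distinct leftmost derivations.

Witness: h a

Derivation 1: P0 ⇒ P1 ⇒ h a
Derivation 2: P0 ⇒ P2 ⇒ h a

Two distinct leftmost derivations for the same string.

Ambiguous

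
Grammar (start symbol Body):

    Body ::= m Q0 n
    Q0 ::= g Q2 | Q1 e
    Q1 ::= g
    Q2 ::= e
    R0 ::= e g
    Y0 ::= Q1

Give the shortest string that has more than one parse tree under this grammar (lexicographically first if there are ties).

m g e n

length 4: m g e n has 2 parse trees

Two derivations of m g e n:
  Body ⇒ m Q0 n ⇒ m g Q2 n ⇒ m g e n
  Body ⇒ m Q0 n ⇒ m Q1 e n ⇒ m g e n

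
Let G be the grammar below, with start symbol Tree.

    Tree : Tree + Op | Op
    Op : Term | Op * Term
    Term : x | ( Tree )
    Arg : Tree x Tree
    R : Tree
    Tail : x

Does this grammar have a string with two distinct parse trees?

Unambiguous

Only Tree, Op, Term are reachable from Tree; ignoring the rest: This is a standard precedence ladder (Tree over Op over Term), with each level left-recursive on its own operator ('+' at Tree, '*' at Op). That structure is LR(1), hence unambiguous.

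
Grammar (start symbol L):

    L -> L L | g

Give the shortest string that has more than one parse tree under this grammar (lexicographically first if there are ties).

length 1: no string has ≥2 trees
length 2: no string has ≥2 trees
length 3: g g g has 2 parse trees

Two derivations of g g g:
  L ⇒ L L ⇒ L L L ⇒ g L L ⇒ g g L ⇒ g g g
  L ⇒ L L ⇒ g L ⇒ g L L ⇒ g g L ⇒ g g g

g g g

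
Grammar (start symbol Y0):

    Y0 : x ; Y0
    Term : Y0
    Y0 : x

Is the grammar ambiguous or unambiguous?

Unambiguous

Only Y0 is reachable from Y0; ignoring the rest: Right-recursive list with a separator: after each atom, whether the separator follows determines the rule. One parse per string.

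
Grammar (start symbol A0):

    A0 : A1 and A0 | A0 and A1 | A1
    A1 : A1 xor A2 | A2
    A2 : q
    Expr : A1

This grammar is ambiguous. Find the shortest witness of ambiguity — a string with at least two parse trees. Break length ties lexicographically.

length 1: no string has ≥2 trees
length 3: q and q has 2 parse trees

Two derivations of q and q:
  A0 ⇒ A1 and A0 ⇒ A2 and A0 ⇒ q and A0 ⇒ q and A1 ⇒ q and A2 ⇒ q and q
  A0 ⇒ A0 and A1 ⇒ A1 and A1 ⇒ A2 and A1 ⇒ q and A1 ⇒ q and A2 ⇒ q and q

q and q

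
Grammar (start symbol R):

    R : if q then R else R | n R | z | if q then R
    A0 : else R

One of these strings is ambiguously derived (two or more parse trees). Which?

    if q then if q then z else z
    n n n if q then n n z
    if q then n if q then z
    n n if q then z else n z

if q then if q then z else z

if q then if q then z else z: 2 trees
n n n if q then n n z: 1 tree
if q then n if q then z: 1 tree
n n if q then z else n z: 1 tree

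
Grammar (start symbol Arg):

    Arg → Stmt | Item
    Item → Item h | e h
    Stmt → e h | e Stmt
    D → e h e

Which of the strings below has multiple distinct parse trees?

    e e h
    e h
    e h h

e h

e e h: 1 tree
e h: 2 trees
e h h: 1 tree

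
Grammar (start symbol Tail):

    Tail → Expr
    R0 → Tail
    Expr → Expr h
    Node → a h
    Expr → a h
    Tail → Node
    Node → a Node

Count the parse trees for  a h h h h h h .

Parse trees for a h h h h h h:
  [Tail [Expr [Expr [Expr [Expr [Expr [Expr a h] h] h] h] h] h]]

1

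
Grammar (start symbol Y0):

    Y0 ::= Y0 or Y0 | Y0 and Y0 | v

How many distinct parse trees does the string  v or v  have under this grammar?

Parse trees for v or v:
  [Y0 [Y0 v] or [Y0 v]]

1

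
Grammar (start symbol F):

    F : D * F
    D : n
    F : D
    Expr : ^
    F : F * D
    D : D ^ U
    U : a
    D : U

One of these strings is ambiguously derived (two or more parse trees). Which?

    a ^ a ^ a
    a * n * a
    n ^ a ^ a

a ^ a ^ a: 1 tree
a * n * a: 4 trees
n ^ a ^ a: 1 tree

a * n * a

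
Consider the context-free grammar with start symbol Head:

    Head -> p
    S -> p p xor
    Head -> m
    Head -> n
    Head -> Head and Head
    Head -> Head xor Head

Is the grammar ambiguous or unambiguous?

Ambiguous

Witness: m and m and m

Derivation 1: Head ⇒ Head and Head ⇒ m and Head ⇒ m and Head and Head ⇒ m and m and Head ⇒ m and m and m
Derivation 2: Head ⇒ Head and Head ⇒ Head and Head and Head ⇒ m and Head and Head ⇒ m and m and Head ⇒ m and m and m

Two distinct leftmost derivations for the same string.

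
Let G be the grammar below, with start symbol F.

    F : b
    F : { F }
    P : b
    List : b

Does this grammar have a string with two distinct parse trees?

Unambiguous

(List, P are unreachable from F, so their rules don't affect L(F).) L(F) is { openⁿ atom closeⁿ : n ≥ 0 }. The bracket depth fixes n, and the derivation is forced at every step.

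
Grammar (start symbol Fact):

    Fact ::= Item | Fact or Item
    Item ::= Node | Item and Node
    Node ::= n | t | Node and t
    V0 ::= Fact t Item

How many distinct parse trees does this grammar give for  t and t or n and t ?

4

Parse trees for t and t or n and t:
  [Fact [Fact [Item [Node [Node t] and t]]] or [Item [Node [Node n] and t]]]
  [Fact [Fact [Item [Node [Node t] and t]]] or [Item [Item [Node n]] and [Node t]]]
  [Fact [Fact [Item [Item [Node t]] and [Node t]]] or [Item [Node [Node n] and t]]]
  [Fact [Fact [Item [Item [Node t]] and [Node t]]] or [Item [Item [Node n]] and [Node t]]]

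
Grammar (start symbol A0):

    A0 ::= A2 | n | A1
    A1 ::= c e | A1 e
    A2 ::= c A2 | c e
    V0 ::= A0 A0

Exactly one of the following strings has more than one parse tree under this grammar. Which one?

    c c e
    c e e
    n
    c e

c c e: 1 tree
c e e: 1 tree
n: 1 tree
c e: 2 trees

c e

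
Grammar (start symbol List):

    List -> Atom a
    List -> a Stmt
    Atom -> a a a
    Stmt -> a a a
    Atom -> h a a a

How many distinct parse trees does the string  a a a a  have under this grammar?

Parse trees for a a a a:
  [List [Atom a a a] a]
  [List a [Stmt a a a]]

2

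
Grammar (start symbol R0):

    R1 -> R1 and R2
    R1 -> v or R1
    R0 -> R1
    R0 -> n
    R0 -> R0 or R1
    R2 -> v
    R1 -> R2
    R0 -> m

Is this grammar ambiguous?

Witness: v or v

Derivation 1: R0 ⇒ R1 ⇒ v or R1 ⇒ v or R2 ⇒ v or v
Derivation 2: R0 ⇒ R0 or R1 ⇒ R1 or R1 ⇒ R2 or R1 ⇒ v or R1 ⇒ v or R2 ⇒ v or v

Two distinct leftmost derivations for the same string.

Ambiguous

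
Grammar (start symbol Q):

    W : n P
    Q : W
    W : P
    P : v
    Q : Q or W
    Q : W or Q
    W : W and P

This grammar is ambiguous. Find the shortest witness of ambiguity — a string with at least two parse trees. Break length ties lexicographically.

v or v

length 1: no string has ≥2 trees
length 2: no string has ≥2 trees
length 3: v or v has 2 parse trees

Two derivations of v or v:
  Q ⇒ Q or W ⇒ W or W ⇒ P or W ⇒ v or W ⇒ v or P ⇒ v or v
  Q ⇒ W or Q ⇒ P or Q ⇒ v or Q ⇒ v or W ⇒ v or P ⇒ v or v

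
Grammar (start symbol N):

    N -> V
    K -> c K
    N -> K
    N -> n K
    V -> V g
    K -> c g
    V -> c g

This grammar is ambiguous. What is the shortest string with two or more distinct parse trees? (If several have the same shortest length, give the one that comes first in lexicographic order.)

c g

length 2: c g has 2 parse trees

Two derivations of c g:
  N ⇒ V ⇒ c g
  N ⇒ K ⇒ c g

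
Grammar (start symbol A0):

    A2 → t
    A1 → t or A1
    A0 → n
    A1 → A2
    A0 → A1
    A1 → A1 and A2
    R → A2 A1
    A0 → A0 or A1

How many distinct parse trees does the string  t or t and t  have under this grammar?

Parse trees for t or t and t:
  [A0 [A1 t or [A1 [A1 [A2 t]] and [A2 t]]]]
  [A0 [A1 [A1 t or [A1 [A2 t]]] and [A2 t]]]
  [A0 [A0 [A1 [A2 t]]] or [A1 [A1 [A2 t]] and [A2 t]]]

3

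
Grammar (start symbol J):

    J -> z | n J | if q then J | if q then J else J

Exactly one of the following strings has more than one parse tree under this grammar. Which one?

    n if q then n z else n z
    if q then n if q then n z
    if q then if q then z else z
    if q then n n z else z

if q then if q then z else z

n if q then n z else n z: 1 tree
if q then n if q then n z: 1 tree
if q then if q then z else z: 2 trees
if q then n n z else z: 1 tree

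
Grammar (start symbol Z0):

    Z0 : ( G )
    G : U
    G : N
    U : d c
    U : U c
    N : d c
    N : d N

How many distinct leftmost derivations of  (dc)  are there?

2

Parse trees for (dc):
  [Z0 ( [G [U d c]] )]
  [Z0 ( [G [N d c]] )]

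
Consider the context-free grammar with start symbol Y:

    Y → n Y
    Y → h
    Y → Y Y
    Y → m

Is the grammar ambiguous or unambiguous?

Witness: h h h

Derivation 1: Y ⇒ Y Y ⇒ h Y ⇒ h Y Y ⇒ h h Y ⇒ h h h
Derivation 2: Y ⇒ Y Y ⇒ Y Y Y ⇒ h Y Y ⇒ h h Y ⇒ h h h

Two distinct leftmost derivations for the same string.

Ambiguous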